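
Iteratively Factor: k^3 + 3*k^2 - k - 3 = (k + 1)*(k^2 + 2*k - 3) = (k - 1)*(k + 1)*(k + 3)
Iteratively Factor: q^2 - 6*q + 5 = (q - 5)*(q - 1)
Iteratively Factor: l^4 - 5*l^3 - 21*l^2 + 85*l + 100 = (l + 1)*(l^3 - 6*l^2 - 15*l + 100) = (l - 5)*(l + 1)*(l^2 - l - 20) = (l - 5)*(l + 1)*(l + 4)*(l - 5)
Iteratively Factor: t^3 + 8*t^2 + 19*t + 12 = (t + 1)*(t^2 + 7*t + 12) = (t + 1)*(t + 4)*(t + 3)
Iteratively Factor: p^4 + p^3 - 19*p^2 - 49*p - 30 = (p + 2)*(p^3 - p^2 - 17*p - 15) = (p + 1)*(p + 2)*(p^2 - 2*p - 15) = (p + 1)*(p + 2)*(p + 3)*(p - 5)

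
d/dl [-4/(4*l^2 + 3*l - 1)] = 4*(8*l + 3)/(4*l^2 + 3*l - 1)^2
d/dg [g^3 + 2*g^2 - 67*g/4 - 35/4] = 3*g^2 + 4*g - 67/4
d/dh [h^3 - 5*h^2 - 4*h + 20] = 3*h^2 - 10*h - 4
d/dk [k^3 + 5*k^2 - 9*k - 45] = 3*k^2 + 10*k - 9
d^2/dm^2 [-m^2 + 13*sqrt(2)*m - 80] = -2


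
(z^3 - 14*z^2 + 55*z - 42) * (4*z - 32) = 4*z^4 - 88*z^3 + 668*z^2 - 1928*z + 1344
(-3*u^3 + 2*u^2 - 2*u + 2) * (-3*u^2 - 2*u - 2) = 9*u^5 + 8*u^3 - 6*u^2 - 4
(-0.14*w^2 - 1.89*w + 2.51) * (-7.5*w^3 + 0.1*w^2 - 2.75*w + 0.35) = 1.05*w^5 + 14.161*w^4 - 18.629*w^3 + 5.3995*w^2 - 7.564*w + 0.8785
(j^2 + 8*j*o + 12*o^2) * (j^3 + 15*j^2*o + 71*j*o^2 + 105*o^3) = j^5 + 23*j^4*o + 203*j^3*o^2 + 853*j^2*o^3 + 1692*j*o^4 + 1260*o^5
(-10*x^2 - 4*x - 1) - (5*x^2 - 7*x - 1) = -15*x^2 + 3*x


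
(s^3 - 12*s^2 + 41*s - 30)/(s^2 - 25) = (s^2 - 7*s + 6)/(s + 5)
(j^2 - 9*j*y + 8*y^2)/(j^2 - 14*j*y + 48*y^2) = (-j + y)/(-j + 6*y)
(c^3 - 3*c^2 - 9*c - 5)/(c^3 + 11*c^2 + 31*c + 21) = (c^2 - 4*c - 5)/(c^2 + 10*c + 21)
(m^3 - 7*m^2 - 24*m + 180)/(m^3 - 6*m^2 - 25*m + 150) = (m - 6)/(m - 5)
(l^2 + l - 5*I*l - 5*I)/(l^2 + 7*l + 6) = (l - 5*I)/(l + 6)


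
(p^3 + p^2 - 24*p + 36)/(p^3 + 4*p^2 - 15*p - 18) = (p - 2)/(p + 1)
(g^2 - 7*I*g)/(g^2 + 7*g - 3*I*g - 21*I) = g*(g - 7*I)/(g^2 + g*(7 - 3*I) - 21*I)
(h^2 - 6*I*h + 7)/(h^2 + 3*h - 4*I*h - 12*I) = (h^2 - 6*I*h + 7)/(h^2 + h*(3 - 4*I) - 12*I)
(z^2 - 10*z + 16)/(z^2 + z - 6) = (z - 8)/(z + 3)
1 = 1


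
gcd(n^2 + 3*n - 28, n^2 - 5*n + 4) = n - 4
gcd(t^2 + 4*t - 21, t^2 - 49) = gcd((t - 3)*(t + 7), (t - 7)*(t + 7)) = t + 7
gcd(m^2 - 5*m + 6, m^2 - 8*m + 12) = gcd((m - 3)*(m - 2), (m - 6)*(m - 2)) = m - 2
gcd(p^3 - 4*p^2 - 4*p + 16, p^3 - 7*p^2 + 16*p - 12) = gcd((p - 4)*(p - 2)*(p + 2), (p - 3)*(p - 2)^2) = p - 2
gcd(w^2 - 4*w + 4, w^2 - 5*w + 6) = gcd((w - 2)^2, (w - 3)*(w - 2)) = w - 2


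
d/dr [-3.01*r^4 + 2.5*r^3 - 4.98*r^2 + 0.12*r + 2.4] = -12.04*r^3 + 7.5*r^2 - 9.96*r + 0.12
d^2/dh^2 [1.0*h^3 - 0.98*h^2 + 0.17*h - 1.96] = 6.0*h - 1.96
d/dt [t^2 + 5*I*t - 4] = 2*t + 5*I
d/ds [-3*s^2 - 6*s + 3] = -6*s - 6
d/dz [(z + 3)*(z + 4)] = 2*z + 7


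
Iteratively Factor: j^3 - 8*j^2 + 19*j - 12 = (j - 1)*(j^2 - 7*j + 12) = (j - 4)*(j - 1)*(j - 3)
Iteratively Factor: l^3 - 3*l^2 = (l)*(l^2 - 3*l) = l*(l - 3)*(l)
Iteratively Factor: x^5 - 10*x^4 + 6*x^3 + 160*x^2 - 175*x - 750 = (x + 3)*(x^4 - 13*x^3 + 45*x^2 + 25*x - 250) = (x - 5)*(x + 3)*(x^3 - 8*x^2 + 5*x + 50) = (x - 5)*(x + 2)*(x + 3)*(x^2 - 10*x + 25) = (x - 5)^2*(x + 2)*(x + 3)*(x - 5)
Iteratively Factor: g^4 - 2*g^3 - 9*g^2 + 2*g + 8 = (g + 2)*(g^3 - 4*g^2 - g + 4) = (g - 1)*(g + 2)*(g^2 - 3*g - 4) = (g - 4)*(g - 1)*(g + 2)*(g + 1)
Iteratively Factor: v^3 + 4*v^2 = (v)*(v^2 + 4*v) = v*(v + 4)*(v)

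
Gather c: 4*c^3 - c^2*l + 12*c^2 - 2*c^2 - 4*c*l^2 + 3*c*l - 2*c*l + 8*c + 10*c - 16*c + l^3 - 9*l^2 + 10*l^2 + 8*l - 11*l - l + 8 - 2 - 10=4*c^3 + c^2*(10 - l) + c*(-4*l^2 + l + 2) + l^3 + l^2 - 4*l - 4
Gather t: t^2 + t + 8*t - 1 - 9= t^2 + 9*t - 10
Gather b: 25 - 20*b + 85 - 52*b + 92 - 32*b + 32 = 234 - 104*b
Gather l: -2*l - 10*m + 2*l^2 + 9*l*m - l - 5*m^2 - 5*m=2*l^2 + l*(9*m - 3) - 5*m^2 - 15*m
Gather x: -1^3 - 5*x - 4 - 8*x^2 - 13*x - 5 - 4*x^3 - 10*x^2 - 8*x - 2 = -4*x^3 - 18*x^2 - 26*x - 12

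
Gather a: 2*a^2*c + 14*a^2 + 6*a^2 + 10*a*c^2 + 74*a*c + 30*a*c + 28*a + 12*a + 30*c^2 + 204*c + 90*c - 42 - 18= a^2*(2*c + 20) + a*(10*c^2 + 104*c + 40) + 30*c^2 + 294*c - 60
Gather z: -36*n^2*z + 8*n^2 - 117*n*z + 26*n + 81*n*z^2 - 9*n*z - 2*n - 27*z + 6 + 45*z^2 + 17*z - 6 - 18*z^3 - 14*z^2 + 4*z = 8*n^2 + 24*n - 18*z^3 + z^2*(81*n + 31) + z*(-36*n^2 - 126*n - 6)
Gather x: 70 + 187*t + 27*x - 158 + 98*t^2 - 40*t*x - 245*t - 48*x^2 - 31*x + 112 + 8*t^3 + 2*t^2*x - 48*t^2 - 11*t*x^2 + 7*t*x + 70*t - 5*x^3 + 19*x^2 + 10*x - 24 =8*t^3 + 50*t^2 + 12*t - 5*x^3 + x^2*(-11*t - 29) + x*(2*t^2 - 33*t + 6)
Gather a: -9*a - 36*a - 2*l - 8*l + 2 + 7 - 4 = -45*a - 10*l + 5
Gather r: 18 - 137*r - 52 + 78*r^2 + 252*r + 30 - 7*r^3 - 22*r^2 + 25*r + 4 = -7*r^3 + 56*r^2 + 140*r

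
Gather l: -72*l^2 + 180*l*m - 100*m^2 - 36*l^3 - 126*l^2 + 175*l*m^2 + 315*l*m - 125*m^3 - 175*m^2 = -36*l^3 - 198*l^2 + l*(175*m^2 + 495*m) - 125*m^3 - 275*m^2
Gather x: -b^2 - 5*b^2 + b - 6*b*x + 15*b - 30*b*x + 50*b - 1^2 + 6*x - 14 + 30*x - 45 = -6*b^2 + 66*b + x*(36 - 36*b) - 60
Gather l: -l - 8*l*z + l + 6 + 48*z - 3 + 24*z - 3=-8*l*z + 72*z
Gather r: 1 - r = 1 - r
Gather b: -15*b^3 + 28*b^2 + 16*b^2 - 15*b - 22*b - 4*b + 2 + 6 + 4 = -15*b^3 + 44*b^2 - 41*b + 12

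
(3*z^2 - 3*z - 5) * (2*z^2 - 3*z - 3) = 6*z^4 - 15*z^3 - 10*z^2 + 24*z + 15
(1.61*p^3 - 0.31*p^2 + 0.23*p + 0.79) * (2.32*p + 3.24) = 3.7352*p^4 + 4.4972*p^3 - 0.4708*p^2 + 2.578*p + 2.5596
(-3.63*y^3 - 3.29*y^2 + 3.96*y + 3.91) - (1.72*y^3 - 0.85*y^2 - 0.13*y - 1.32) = -5.35*y^3 - 2.44*y^2 + 4.09*y + 5.23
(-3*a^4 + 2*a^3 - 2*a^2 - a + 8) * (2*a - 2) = -6*a^5 + 10*a^4 - 8*a^3 + 2*a^2 + 18*a - 16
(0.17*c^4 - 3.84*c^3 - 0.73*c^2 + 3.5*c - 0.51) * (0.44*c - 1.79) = 0.0748*c^5 - 1.9939*c^4 + 6.5524*c^3 + 2.8467*c^2 - 6.4894*c + 0.9129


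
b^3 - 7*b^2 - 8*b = b*(b - 8)*(b + 1)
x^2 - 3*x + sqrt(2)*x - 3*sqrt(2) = (x - 3)*(x + sqrt(2))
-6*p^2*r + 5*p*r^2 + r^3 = r*(-p + r)*(6*p + r)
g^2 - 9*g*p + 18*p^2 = (g - 6*p)*(g - 3*p)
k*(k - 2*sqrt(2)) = k^2 - 2*sqrt(2)*k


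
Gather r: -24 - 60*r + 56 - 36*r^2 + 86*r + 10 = -36*r^2 + 26*r + 42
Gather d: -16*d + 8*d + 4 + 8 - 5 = 7 - 8*d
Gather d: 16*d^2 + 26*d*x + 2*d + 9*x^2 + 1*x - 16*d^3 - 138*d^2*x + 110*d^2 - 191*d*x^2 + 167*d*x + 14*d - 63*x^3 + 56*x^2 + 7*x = -16*d^3 + d^2*(126 - 138*x) + d*(-191*x^2 + 193*x + 16) - 63*x^3 + 65*x^2 + 8*x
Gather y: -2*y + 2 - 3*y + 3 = 5 - 5*y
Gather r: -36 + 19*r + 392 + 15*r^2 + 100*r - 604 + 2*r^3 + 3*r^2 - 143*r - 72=2*r^3 + 18*r^2 - 24*r - 320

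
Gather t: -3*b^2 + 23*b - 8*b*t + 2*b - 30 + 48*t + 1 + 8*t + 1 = -3*b^2 + 25*b + t*(56 - 8*b) - 28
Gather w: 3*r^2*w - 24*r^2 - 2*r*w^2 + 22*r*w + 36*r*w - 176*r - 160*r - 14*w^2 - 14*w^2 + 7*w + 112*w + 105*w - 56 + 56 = -24*r^2 - 336*r + w^2*(-2*r - 28) + w*(3*r^2 + 58*r + 224)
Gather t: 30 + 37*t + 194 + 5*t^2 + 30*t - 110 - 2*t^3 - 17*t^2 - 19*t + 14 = -2*t^3 - 12*t^2 + 48*t + 128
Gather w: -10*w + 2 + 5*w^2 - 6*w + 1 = 5*w^2 - 16*w + 3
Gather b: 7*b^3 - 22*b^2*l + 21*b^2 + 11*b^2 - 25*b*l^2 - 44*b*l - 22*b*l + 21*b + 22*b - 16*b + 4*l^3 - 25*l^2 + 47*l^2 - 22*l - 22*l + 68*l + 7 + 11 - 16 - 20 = 7*b^3 + b^2*(32 - 22*l) + b*(-25*l^2 - 66*l + 27) + 4*l^3 + 22*l^2 + 24*l - 18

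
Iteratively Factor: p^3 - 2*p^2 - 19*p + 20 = (p - 1)*(p^2 - p - 20) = (p - 5)*(p - 1)*(p + 4)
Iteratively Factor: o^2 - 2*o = (o - 2)*(o)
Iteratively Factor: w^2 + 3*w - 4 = (w + 4)*(w - 1)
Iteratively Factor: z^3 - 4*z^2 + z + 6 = (z - 2)*(z^2 - 2*z - 3) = (z - 2)*(z + 1)*(z - 3)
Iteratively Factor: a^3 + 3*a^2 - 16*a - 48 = (a - 4)*(a^2 + 7*a + 12) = (a - 4)*(a + 4)*(a + 3)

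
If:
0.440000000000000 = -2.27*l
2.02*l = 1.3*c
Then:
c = -0.30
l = -0.19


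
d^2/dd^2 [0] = 0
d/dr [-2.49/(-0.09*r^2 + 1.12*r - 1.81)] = (2.7888 - 0.4482*r)/(0.09*r^2 - 1.12*r + 1.81)^2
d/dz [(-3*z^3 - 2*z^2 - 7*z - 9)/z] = -6*z - 2 + 9/z^2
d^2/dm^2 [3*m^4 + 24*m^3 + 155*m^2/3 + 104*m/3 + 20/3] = 36*m^2 + 144*m + 310/3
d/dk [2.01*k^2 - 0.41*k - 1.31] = 4.02*k - 0.41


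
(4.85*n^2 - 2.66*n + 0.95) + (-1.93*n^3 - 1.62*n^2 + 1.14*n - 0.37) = -1.93*n^3 + 3.23*n^2 - 1.52*n + 0.58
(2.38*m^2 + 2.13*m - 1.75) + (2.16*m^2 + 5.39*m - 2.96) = 4.54*m^2 + 7.52*m - 4.71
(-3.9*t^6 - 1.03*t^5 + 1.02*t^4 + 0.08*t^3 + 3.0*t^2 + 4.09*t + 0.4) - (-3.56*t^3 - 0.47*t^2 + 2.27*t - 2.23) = -3.9*t^6 - 1.03*t^5 + 1.02*t^4 + 3.64*t^3 + 3.47*t^2 + 1.82*t + 2.63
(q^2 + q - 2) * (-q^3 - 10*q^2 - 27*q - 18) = -q^5 - 11*q^4 - 35*q^3 - 25*q^2 + 36*q + 36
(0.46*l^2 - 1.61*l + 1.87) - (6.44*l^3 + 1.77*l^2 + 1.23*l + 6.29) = -6.44*l^3 - 1.31*l^2 - 2.84*l - 4.42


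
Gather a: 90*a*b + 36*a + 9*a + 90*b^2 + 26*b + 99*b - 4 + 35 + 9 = a*(90*b + 45) + 90*b^2 + 125*b + 40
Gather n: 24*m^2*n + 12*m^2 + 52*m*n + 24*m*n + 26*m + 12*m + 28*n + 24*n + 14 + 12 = 12*m^2 + 38*m + n*(24*m^2 + 76*m + 52) + 26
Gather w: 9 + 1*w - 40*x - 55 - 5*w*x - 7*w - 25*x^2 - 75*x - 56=w*(-5*x - 6) - 25*x^2 - 115*x - 102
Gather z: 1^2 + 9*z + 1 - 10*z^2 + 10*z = -10*z^2 + 19*z + 2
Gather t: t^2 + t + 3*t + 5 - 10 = t^2 + 4*t - 5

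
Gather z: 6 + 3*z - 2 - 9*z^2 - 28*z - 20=-9*z^2 - 25*z - 16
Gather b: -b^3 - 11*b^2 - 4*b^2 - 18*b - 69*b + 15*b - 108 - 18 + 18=-b^3 - 15*b^2 - 72*b - 108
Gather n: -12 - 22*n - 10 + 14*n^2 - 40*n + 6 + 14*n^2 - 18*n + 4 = 28*n^2 - 80*n - 12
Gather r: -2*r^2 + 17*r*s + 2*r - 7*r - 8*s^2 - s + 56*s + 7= -2*r^2 + r*(17*s - 5) - 8*s^2 + 55*s + 7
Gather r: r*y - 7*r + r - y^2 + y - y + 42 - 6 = r*(y - 6) - y^2 + 36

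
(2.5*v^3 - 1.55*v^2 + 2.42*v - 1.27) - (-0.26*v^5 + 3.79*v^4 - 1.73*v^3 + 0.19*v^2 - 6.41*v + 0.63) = 0.26*v^5 - 3.79*v^4 + 4.23*v^3 - 1.74*v^2 + 8.83*v - 1.9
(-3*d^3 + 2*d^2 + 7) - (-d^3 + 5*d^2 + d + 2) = -2*d^3 - 3*d^2 - d + 5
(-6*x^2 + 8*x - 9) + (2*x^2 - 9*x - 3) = -4*x^2 - x - 12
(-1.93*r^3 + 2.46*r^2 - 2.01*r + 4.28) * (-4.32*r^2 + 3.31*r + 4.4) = 8.3376*r^5 - 17.0155*r^4 + 8.3338*r^3 - 14.3187*r^2 + 5.3228*r + 18.832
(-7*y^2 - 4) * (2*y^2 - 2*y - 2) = -14*y^4 + 14*y^3 + 6*y^2 + 8*y + 8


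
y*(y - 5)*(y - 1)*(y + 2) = y^4 - 4*y^3 - 7*y^2 + 10*y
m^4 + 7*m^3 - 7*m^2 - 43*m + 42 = (m - 2)*(m - 1)*(m + 3)*(m + 7)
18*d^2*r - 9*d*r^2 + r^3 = r*(-6*d + r)*(-3*d + r)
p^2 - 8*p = p*(p - 8)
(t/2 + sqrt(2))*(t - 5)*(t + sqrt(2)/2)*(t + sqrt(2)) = t^4/2 - 5*t^3/2 + 7*sqrt(2)*t^3/4 - 35*sqrt(2)*t^2/4 + 7*t^2/2 - 35*t/2 + sqrt(2)*t - 5*sqrt(2)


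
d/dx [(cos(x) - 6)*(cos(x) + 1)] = (5 - 2*cos(x))*sin(x)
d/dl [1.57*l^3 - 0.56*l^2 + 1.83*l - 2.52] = 4.71*l^2 - 1.12*l + 1.83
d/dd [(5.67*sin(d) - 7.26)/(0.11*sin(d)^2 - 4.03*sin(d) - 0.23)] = (-0.6237*sin(d)^2 + 1.5972*sin(d) - 30.5619)*cos(d)/(0.0121*sin(d)^4 - 0.8866*sin(d)^3 + 16.1903*sin(d)^2 + 1.8538*sin(d) + 0.0529)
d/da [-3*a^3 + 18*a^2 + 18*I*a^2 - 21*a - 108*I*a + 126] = -9*a^2 + 36*a*(1 + I) - 21 - 108*I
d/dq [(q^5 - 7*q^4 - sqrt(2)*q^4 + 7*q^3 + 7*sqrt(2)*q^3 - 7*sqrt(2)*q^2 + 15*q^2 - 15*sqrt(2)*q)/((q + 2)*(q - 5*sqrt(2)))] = (3*q^6 - 22*sqrt(2)*q^5 - 6*q^5 - 5*q^4 + 56*sqrt(2)*q^4 - 32*q^3 + 238*sqrt(2)*q^3 - 284*sqrt(2)*q^2 - 320*q^2 - 300*sqrt(2)*q + 280*q + 300)/(q^4 - 10*sqrt(2)*q^3 + 4*q^3 - 40*sqrt(2)*q^2 + 54*q^2 - 40*sqrt(2)*q + 200*q + 200)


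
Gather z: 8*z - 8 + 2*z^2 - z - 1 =2*z^2 + 7*z - 9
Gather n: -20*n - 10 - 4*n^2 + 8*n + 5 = -4*n^2 - 12*n - 5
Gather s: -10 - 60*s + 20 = 10 - 60*s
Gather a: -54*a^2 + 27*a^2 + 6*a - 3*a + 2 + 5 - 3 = -27*a^2 + 3*a + 4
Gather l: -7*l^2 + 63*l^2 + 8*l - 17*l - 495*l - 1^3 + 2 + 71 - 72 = 56*l^2 - 504*l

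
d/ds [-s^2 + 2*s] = 2 - 2*s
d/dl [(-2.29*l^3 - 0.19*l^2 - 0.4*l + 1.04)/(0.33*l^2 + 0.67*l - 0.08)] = (-0.7557*l^4 - 3.0686*l^3 + 0.5543*l^2 - 0.656*l - 0.6648)/(0.1089*l^4 + 0.4422*l^3 + 0.3961*l^2 - 0.1072*l + 0.0064)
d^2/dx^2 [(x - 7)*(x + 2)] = 2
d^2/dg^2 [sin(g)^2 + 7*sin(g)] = -7*sin(g) + 2*cos(2*g)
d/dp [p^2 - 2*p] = 2*p - 2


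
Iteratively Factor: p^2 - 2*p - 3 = (p + 1)*(p - 3)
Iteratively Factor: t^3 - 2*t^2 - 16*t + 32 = (t + 4)*(t^2 - 6*t + 8) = (t - 4)*(t + 4)*(t - 2)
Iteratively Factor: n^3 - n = (n - 1)*(n^2 + n) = (n - 1)*(n + 1)*(n)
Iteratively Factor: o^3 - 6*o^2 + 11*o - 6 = (o - 1)*(o^2 - 5*o + 6) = (o - 3)*(o - 1)*(o - 2)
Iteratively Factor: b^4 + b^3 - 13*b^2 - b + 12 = (b + 4)*(b^3 - 3*b^2 - b + 3) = (b - 1)*(b + 4)*(b^2 - 2*b - 3) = (b - 3)*(b - 1)*(b + 4)*(b + 1)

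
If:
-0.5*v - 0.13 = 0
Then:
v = -0.26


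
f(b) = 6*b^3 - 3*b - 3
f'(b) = 18*b^2 - 3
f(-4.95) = -715.87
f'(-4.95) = 438.04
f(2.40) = 72.74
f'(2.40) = 100.68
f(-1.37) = -14.32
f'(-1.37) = 30.78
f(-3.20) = -190.01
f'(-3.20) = 181.32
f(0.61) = -3.47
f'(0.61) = 3.70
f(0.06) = -3.18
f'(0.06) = -2.94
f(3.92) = 346.66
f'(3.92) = 273.60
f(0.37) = -3.81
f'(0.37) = -0.54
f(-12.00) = -10335.00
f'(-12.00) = 2589.00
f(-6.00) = -1281.00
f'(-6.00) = 645.00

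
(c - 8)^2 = c^2 - 16*c + 64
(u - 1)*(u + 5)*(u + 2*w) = u^3 + 2*u^2*w + 4*u^2 + 8*u*w - 5*u - 10*w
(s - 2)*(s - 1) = s^2 - 3*s + 2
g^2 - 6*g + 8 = (g - 4)*(g - 2)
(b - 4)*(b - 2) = b^2 - 6*b + 8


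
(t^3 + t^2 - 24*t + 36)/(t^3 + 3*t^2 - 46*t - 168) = (t^2 - 5*t + 6)/(t^2 - 3*t - 28)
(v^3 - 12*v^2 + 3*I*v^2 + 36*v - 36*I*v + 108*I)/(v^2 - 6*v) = v - 6 + 3*I - 18*I/v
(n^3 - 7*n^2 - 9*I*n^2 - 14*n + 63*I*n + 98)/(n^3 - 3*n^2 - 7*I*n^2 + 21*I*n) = (n^2 - n*(7 + 2*I) + 14*I)/(n*(n - 3))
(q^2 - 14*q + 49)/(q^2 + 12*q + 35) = (q^2 - 14*q + 49)/(q^2 + 12*q + 35)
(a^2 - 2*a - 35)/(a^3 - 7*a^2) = (a + 5)/a^2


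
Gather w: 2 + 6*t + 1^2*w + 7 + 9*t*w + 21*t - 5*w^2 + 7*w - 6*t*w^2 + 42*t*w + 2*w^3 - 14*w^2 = 27*t + 2*w^3 + w^2*(-6*t - 19) + w*(51*t + 8) + 9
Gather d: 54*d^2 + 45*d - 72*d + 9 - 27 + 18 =54*d^2 - 27*d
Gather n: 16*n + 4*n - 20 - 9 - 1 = 20*n - 30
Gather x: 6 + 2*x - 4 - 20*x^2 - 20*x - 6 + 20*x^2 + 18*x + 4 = 0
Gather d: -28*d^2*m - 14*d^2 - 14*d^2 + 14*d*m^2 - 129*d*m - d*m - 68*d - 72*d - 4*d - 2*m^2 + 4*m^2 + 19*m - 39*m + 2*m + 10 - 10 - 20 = d^2*(-28*m - 28) + d*(14*m^2 - 130*m - 144) + 2*m^2 - 18*m - 20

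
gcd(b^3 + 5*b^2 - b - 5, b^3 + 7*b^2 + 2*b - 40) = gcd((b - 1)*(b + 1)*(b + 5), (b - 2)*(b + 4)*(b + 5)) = b + 5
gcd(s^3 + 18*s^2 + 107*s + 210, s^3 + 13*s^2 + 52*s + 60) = s^2 + 11*s + 30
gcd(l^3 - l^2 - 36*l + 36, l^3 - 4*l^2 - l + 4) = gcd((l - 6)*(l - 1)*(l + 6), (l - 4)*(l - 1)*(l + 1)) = l - 1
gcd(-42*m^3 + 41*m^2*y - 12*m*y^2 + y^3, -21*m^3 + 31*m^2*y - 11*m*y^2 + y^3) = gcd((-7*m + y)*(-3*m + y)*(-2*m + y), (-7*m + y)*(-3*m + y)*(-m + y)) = 21*m^2 - 10*m*y + y^2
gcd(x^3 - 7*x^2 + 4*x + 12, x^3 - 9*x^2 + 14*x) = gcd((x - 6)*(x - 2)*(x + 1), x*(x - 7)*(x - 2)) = x - 2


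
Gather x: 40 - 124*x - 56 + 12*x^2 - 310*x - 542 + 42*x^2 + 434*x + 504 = 54*x^2 - 54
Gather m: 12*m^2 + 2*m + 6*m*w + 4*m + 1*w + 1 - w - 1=12*m^2 + m*(6*w + 6)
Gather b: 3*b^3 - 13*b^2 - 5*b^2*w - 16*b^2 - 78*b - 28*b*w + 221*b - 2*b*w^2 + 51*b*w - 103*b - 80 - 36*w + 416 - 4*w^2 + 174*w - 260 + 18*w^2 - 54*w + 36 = 3*b^3 + b^2*(-5*w - 29) + b*(-2*w^2 + 23*w + 40) + 14*w^2 + 84*w + 112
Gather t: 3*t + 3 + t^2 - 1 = t^2 + 3*t + 2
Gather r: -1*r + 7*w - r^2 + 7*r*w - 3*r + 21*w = -r^2 + r*(7*w - 4) + 28*w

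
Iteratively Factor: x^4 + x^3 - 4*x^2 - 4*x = (x + 2)*(x^3 - x^2 - 2*x) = (x - 2)*(x + 2)*(x^2 + x) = (x - 2)*(x + 1)*(x + 2)*(x)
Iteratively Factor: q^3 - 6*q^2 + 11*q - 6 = (q - 2)*(q^2 - 4*q + 3) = (q - 3)*(q - 2)*(q - 1)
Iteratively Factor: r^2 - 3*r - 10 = (r + 2)*(r - 5)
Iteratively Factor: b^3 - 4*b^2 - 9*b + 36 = (b - 3)*(b^2 - b - 12) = (b - 4)*(b - 3)*(b + 3)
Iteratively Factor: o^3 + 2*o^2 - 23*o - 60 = (o + 3)*(o^2 - o - 20) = (o + 3)*(o + 4)*(o - 5)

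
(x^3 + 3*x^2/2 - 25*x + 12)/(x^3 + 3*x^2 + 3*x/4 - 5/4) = 2*(x^2 + 2*x - 24)/(2*x^2 + 7*x + 5)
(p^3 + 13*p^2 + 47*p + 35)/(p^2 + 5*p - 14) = (p^2 + 6*p + 5)/(p - 2)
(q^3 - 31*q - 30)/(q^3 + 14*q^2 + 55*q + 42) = (q^2 - q - 30)/(q^2 + 13*q + 42)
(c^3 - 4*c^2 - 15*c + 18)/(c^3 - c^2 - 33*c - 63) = (c^2 - 7*c + 6)/(c^2 - 4*c - 21)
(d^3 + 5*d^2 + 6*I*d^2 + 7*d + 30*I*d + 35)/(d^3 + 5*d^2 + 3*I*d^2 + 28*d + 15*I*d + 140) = (d - I)/(d - 4*I)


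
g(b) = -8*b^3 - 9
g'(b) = -24*b^2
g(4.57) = -772.55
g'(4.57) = -501.24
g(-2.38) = 98.85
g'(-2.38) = -135.95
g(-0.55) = -7.67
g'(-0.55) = -7.26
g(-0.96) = -1.92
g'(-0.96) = -22.12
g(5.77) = -1545.80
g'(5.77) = -799.03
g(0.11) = -9.01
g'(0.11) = -0.29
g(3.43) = -331.83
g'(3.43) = -282.36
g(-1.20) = 4.82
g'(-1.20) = -34.56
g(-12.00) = 13815.00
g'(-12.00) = -3456.00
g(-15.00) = 26991.00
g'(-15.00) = -5400.00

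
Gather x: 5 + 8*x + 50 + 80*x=88*x + 55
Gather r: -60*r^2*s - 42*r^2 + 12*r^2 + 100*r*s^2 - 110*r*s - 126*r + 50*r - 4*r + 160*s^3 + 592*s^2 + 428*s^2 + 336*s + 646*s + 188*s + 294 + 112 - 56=r^2*(-60*s - 30) + r*(100*s^2 - 110*s - 80) + 160*s^3 + 1020*s^2 + 1170*s + 350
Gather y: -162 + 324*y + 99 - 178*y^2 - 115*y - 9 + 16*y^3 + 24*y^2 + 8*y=16*y^3 - 154*y^2 + 217*y - 72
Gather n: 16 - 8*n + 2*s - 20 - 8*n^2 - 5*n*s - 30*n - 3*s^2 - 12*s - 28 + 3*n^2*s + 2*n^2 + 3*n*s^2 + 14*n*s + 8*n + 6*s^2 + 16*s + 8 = n^2*(3*s - 6) + n*(3*s^2 + 9*s - 30) + 3*s^2 + 6*s - 24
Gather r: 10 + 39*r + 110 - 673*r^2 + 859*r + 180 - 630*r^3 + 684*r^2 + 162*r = -630*r^3 + 11*r^2 + 1060*r + 300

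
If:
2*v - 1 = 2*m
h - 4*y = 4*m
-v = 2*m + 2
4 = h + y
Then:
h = 38/15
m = -5/6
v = -1/3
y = 22/15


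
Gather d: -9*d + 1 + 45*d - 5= 36*d - 4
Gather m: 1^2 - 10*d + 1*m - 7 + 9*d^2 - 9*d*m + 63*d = 9*d^2 + 53*d + m*(1 - 9*d) - 6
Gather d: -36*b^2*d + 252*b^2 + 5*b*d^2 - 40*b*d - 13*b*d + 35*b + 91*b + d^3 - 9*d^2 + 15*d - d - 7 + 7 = 252*b^2 + 126*b + d^3 + d^2*(5*b - 9) + d*(-36*b^2 - 53*b + 14)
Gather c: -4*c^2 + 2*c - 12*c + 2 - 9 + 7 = -4*c^2 - 10*c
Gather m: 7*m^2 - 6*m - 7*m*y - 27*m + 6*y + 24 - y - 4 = 7*m^2 + m*(-7*y - 33) + 5*y + 20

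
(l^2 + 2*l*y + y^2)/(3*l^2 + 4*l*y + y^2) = (l + y)/(3*l + y)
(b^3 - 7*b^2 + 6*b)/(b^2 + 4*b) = (b^2 - 7*b + 6)/(b + 4)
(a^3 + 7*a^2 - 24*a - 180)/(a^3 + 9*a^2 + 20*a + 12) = (a^2 + a - 30)/(a^2 + 3*a + 2)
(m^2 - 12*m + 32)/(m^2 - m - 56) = (m - 4)/(m + 7)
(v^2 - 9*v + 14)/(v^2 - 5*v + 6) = (v - 7)/(v - 3)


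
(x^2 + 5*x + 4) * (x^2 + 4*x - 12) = x^4 + 9*x^3 + 12*x^2 - 44*x - 48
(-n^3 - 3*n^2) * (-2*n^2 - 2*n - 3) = 2*n^5 + 8*n^4 + 9*n^3 + 9*n^2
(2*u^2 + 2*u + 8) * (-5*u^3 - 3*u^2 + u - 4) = -10*u^5 - 16*u^4 - 44*u^3 - 30*u^2 - 32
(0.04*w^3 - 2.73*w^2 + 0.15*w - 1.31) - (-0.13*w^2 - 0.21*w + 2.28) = 0.04*w^3 - 2.6*w^2 + 0.36*w - 3.59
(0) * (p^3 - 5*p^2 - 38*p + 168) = 0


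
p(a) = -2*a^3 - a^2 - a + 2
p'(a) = -6*a^2 - 2*a - 1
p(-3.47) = 76.99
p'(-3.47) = -66.31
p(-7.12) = 680.31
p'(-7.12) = -290.93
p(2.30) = -29.92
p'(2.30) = -37.34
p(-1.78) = 11.89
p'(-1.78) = -16.45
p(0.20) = 1.74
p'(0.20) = -1.64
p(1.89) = -16.96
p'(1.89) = -26.21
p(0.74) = -0.10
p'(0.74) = -5.77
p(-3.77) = 98.72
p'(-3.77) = -78.74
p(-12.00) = 3326.00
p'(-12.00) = -841.00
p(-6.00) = 404.00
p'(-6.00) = -205.00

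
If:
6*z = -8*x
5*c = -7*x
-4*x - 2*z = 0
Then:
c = 0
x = 0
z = 0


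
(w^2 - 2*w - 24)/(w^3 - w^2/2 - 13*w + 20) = 2*(w - 6)/(2*w^2 - 9*w + 10)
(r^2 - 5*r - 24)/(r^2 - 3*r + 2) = (r^2 - 5*r - 24)/(r^2 - 3*r + 2)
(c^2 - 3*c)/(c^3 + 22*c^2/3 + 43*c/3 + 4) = 3*c*(c - 3)/(3*c^3 + 22*c^2 + 43*c + 12)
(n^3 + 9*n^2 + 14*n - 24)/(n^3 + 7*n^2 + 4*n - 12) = (n + 4)/(n + 2)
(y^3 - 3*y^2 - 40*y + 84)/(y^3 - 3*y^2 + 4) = (y^2 - y - 42)/(y^2 - y - 2)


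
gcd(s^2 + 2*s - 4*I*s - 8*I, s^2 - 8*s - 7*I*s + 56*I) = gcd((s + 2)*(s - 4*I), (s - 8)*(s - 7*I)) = 1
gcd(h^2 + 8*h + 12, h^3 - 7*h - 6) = h + 2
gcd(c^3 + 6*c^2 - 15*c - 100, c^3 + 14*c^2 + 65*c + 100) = c^2 + 10*c + 25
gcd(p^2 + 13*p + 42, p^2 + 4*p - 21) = p + 7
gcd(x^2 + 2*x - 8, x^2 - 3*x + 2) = x - 2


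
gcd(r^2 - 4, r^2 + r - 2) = r + 2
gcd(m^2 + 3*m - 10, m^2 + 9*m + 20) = m + 5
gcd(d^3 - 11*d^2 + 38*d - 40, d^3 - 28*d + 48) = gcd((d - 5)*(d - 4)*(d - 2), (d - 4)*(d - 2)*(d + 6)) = d^2 - 6*d + 8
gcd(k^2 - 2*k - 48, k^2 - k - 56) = k - 8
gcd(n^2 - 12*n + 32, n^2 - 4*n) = n - 4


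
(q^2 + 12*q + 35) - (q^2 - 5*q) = 17*q + 35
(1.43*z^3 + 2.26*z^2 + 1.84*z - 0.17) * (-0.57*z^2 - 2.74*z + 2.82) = -0.8151*z^5 - 5.2064*z^4 - 3.2086*z^3 + 1.4285*z^2 + 5.6546*z - 0.4794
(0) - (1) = -1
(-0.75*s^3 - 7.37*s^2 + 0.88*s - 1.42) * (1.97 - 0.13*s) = 0.0975*s^4 - 0.5194*s^3 - 14.6333*s^2 + 1.9182*s - 2.7974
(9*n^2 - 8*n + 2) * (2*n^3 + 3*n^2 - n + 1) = 18*n^5 + 11*n^4 - 29*n^3 + 23*n^2 - 10*n + 2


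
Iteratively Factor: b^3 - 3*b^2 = (b)*(b^2 - 3*b) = b*(b - 3)*(b)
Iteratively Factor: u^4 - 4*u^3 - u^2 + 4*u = (u - 4)*(u^3 - u) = (u - 4)*(u - 1)*(u^2 + u) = (u - 4)*(u - 1)*(u + 1)*(u)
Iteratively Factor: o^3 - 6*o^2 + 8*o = (o - 4)*(o^2 - 2*o) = o*(o - 4)*(o - 2)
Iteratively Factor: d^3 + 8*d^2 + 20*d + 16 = (d + 2)*(d^2 + 6*d + 8) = (d + 2)*(d + 4)*(d + 2)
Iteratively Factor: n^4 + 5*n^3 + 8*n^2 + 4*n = (n + 1)*(n^3 + 4*n^2 + 4*n) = (n + 1)*(n + 2)*(n^2 + 2*n) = n*(n + 1)*(n + 2)*(n + 2)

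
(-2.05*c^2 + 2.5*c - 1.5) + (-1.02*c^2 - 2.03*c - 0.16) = -3.07*c^2 + 0.47*c - 1.66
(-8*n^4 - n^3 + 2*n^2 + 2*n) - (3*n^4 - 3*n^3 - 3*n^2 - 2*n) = -11*n^4 + 2*n^3 + 5*n^2 + 4*n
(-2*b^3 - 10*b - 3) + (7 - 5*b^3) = -7*b^3 - 10*b + 4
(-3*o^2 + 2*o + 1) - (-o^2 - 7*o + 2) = -2*o^2 + 9*o - 1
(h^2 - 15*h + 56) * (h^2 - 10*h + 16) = h^4 - 25*h^3 + 222*h^2 - 800*h + 896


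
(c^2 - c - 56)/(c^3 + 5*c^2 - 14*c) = (c - 8)/(c*(c - 2))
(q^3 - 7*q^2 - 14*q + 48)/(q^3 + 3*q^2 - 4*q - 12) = (q - 8)/(q + 2)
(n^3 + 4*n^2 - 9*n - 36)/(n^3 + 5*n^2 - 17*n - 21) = (n^2 + 7*n + 12)/(n^2 + 8*n + 7)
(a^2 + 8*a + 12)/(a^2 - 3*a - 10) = (a + 6)/(a - 5)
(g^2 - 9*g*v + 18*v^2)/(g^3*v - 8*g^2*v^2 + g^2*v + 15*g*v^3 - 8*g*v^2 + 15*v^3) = (-g + 6*v)/(v*(-g^2 + 5*g*v - g + 5*v))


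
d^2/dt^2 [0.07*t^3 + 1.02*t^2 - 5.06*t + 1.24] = 0.42*t + 2.04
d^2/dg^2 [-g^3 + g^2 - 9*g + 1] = 2 - 6*g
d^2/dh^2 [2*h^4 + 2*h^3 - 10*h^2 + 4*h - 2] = 24*h^2 + 12*h - 20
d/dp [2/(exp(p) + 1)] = -1/(2*cosh(p/2)^2)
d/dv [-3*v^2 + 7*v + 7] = 7 - 6*v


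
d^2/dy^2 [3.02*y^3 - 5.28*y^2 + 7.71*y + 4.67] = 18.12*y - 10.56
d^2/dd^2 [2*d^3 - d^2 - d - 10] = 12*d - 2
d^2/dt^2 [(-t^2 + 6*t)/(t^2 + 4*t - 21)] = 2*(10*t^3 - 63*t^2 + 378*t + 63)/(t^6 + 12*t^5 - 15*t^4 - 440*t^3 + 315*t^2 + 5292*t - 9261)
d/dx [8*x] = 8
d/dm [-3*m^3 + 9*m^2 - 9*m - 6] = -9*m^2 + 18*m - 9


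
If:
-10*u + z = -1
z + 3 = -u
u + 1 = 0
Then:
No Solution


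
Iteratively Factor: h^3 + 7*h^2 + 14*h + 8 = (h + 1)*(h^2 + 6*h + 8) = (h + 1)*(h + 2)*(h + 4)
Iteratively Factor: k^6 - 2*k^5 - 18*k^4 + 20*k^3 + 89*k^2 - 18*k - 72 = (k - 1)*(k^5 - k^4 - 19*k^3 + k^2 + 90*k + 72) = (k - 1)*(k + 1)*(k^4 - 2*k^3 - 17*k^2 + 18*k + 72) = (k - 1)*(k + 1)*(k + 2)*(k^3 - 4*k^2 - 9*k + 36) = (k - 4)*(k - 1)*(k + 1)*(k + 2)*(k^2 - 9) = (k - 4)*(k - 1)*(k + 1)*(k + 2)*(k + 3)*(k - 3)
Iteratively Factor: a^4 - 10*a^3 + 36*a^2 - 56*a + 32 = (a - 2)*(a^3 - 8*a^2 + 20*a - 16) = (a - 2)^2*(a^2 - 6*a + 8) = (a - 4)*(a - 2)^2*(a - 2)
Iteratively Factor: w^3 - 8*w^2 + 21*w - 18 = (w - 3)*(w^2 - 5*w + 6) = (w - 3)*(w - 2)*(w - 3)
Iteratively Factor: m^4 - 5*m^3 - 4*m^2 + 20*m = (m - 2)*(m^3 - 3*m^2 - 10*m) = (m - 5)*(m - 2)*(m^2 + 2*m) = m*(m - 5)*(m - 2)*(m + 2)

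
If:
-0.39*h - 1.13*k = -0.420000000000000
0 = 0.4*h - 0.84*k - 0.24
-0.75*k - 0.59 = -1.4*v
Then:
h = 0.80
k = 0.10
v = 0.47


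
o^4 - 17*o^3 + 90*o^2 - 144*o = o*(o - 8)*(o - 6)*(o - 3)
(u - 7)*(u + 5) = u^2 - 2*u - 35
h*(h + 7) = h^2 + 7*h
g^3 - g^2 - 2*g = g*(g - 2)*(g + 1)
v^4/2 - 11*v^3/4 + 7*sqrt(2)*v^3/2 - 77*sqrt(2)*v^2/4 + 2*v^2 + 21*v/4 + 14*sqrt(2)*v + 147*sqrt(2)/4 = (v/2 + 1/2)*(v - 7/2)*(v - 3)*(v + 7*sqrt(2))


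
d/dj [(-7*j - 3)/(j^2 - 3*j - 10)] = (7*j^2 + 6*j + 61)/(j^4 - 6*j^3 - 11*j^2 + 60*j + 100)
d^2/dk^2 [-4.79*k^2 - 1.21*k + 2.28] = -9.58000000000000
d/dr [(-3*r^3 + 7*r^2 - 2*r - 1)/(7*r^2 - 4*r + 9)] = (-21*r^4 + 24*r^3 - 95*r^2 + 140*r - 22)/(49*r^4 - 56*r^3 + 142*r^2 - 72*r + 81)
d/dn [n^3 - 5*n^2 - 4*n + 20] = 3*n^2 - 10*n - 4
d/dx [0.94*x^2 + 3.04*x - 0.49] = 1.88*x + 3.04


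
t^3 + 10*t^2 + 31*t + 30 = (t + 2)*(t + 3)*(t + 5)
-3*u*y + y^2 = y*(-3*u + y)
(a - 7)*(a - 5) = a^2 - 12*a + 35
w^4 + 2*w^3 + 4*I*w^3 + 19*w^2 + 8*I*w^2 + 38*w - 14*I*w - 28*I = (w + 2)*(w - 2*I)*(w - I)*(w + 7*I)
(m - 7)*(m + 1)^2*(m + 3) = m^4 - 2*m^3 - 28*m^2 - 46*m - 21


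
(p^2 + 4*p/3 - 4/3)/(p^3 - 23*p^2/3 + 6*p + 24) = (3*p^2 + 4*p - 4)/(3*p^3 - 23*p^2 + 18*p + 72)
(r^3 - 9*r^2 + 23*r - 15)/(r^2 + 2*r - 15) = (r^2 - 6*r + 5)/(r + 5)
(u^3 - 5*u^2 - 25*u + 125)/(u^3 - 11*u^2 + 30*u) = (u^2 - 25)/(u*(u - 6))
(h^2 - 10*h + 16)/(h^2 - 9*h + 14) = (h - 8)/(h - 7)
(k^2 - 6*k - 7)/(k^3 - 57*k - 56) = (k - 7)/(k^2 - k - 56)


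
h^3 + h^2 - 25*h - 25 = (h - 5)*(h + 1)*(h + 5)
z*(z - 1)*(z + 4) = z^3 + 3*z^2 - 4*z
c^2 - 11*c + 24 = (c - 8)*(c - 3)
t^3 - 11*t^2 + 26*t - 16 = (t - 8)*(t - 2)*(t - 1)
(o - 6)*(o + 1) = o^2 - 5*o - 6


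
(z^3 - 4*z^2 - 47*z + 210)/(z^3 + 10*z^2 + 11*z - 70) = (z^2 - 11*z + 30)/(z^2 + 3*z - 10)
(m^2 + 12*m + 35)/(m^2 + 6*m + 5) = (m + 7)/(m + 1)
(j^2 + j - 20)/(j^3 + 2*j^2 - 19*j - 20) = 1/(j + 1)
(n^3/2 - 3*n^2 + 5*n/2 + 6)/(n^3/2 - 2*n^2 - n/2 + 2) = (n - 3)/(n - 1)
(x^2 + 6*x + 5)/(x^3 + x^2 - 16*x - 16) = (x + 5)/(x^2 - 16)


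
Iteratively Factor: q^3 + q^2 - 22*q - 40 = (q + 4)*(q^2 - 3*q - 10) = (q - 5)*(q + 4)*(q + 2)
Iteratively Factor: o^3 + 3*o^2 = (o)*(o^2 + 3*o) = o*(o + 3)*(o)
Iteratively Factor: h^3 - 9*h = (h + 3)*(h^2 - 3*h) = (h - 3)*(h + 3)*(h)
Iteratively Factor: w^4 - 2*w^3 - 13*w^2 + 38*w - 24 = (w - 3)*(w^3 + w^2 - 10*w + 8) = (w - 3)*(w + 4)*(w^2 - 3*w + 2) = (w - 3)*(w - 2)*(w + 4)*(w - 1)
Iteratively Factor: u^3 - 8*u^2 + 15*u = (u - 3)*(u^2 - 5*u) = u*(u - 3)*(u - 5)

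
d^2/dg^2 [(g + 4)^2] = 2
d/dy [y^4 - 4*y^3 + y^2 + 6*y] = 4*y^3 - 12*y^2 + 2*y + 6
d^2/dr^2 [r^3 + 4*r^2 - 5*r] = 6*r + 8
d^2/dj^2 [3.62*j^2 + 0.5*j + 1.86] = 7.24000000000000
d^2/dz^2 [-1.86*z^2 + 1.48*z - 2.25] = -3.72000000000000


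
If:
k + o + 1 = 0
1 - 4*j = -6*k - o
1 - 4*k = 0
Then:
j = 5/16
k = 1/4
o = -5/4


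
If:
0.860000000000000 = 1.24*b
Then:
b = 0.69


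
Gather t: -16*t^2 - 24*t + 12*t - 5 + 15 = -16*t^2 - 12*t + 10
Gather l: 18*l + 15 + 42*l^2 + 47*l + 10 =42*l^2 + 65*l + 25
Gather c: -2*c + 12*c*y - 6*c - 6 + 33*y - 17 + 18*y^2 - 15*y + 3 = c*(12*y - 8) + 18*y^2 + 18*y - 20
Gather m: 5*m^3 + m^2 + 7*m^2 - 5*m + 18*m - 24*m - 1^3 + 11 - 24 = 5*m^3 + 8*m^2 - 11*m - 14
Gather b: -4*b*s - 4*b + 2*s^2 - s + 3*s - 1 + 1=b*(-4*s - 4) + 2*s^2 + 2*s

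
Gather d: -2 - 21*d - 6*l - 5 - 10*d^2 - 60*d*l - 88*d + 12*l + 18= -10*d^2 + d*(-60*l - 109) + 6*l + 11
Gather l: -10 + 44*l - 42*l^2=-42*l^2 + 44*l - 10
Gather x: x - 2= x - 2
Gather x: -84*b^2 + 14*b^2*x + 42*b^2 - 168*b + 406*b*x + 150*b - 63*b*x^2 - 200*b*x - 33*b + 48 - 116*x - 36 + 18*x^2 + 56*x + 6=-42*b^2 - 51*b + x^2*(18 - 63*b) + x*(14*b^2 + 206*b - 60) + 18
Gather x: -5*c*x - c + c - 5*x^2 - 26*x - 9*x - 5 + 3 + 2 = -5*x^2 + x*(-5*c - 35)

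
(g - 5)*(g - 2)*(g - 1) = g^3 - 8*g^2 + 17*g - 10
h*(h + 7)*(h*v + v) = h^3*v + 8*h^2*v + 7*h*v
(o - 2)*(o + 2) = o^2 - 4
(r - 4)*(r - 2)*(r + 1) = r^3 - 5*r^2 + 2*r + 8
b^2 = b^2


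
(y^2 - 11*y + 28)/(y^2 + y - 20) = (y - 7)/(y + 5)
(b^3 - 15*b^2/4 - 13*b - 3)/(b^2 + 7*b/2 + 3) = (4*b^2 - 23*b - 6)/(2*(2*b + 3))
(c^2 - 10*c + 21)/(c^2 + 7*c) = (c^2 - 10*c + 21)/(c*(c + 7))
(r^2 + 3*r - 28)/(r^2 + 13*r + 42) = (r - 4)/(r + 6)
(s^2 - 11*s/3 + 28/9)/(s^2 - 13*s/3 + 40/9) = (9*s^2 - 33*s + 28)/(9*s^2 - 39*s + 40)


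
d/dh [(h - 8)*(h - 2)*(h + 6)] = 3*h^2 - 8*h - 44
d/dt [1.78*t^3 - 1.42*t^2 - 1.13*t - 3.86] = 5.34*t^2 - 2.84*t - 1.13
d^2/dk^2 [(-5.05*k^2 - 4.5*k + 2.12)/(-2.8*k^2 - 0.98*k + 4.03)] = (42.8456*k^3 + 242.1804*k^2 + 269.76432*k + 147.661434)/(21.952*k^6 + 23.0496*k^5 - 86.71824*k^4 - 65.408728*k^3 + 124.812324*k^2 + 47.748246*k - 65.450827)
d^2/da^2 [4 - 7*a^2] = -14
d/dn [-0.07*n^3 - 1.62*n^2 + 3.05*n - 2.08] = -0.21*n^2 - 3.24*n + 3.05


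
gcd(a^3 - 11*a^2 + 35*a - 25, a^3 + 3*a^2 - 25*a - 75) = a - 5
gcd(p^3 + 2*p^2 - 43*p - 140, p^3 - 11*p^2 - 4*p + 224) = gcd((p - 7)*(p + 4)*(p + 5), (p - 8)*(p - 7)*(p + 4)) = p^2 - 3*p - 28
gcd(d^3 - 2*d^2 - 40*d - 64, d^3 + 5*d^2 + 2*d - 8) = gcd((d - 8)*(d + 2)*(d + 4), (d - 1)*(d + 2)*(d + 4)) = d^2 + 6*d + 8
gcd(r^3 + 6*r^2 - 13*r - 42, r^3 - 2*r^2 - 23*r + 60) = r - 3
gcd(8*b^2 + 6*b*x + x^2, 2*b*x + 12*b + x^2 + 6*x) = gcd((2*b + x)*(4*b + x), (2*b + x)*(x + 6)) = 2*b + x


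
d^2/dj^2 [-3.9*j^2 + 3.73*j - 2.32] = -7.80000000000000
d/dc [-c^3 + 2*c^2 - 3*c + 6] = -3*c^2 + 4*c - 3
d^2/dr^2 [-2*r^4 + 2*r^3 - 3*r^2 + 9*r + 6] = -24*r^2 + 12*r - 6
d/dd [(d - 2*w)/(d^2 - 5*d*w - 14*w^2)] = (d^2 - 5*d*w - 14*w^2 - (d - 2*w)*(2*d - 5*w))/(-d^2 + 5*d*w + 14*w^2)^2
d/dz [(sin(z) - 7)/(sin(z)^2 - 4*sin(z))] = (-cos(z) + 14/tan(z) - 28*cos(z)/sin(z)^2)/(sin(z) - 4)^2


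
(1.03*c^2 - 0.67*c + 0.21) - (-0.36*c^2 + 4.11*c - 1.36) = 1.39*c^2 - 4.78*c + 1.57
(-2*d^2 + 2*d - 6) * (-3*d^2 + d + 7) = 6*d^4 - 8*d^3 + 6*d^2 + 8*d - 42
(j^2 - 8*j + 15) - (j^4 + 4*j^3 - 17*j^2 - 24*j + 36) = -j^4 - 4*j^3 + 18*j^2 + 16*j - 21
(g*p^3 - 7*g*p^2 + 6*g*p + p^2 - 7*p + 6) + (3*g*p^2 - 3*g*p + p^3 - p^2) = g*p^3 - 4*g*p^2 + 3*g*p + p^3 - 7*p + 6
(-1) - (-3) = 2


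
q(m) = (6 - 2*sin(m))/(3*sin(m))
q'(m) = -(6 - 2*sin(m))*cos(m)/(3*sin(m)^2) - 2*cos(m)/(3*sin(m))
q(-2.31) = -3.37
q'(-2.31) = 2.47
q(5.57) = -3.72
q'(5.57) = -3.53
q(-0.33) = -6.84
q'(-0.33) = -18.02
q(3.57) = -5.48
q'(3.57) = 10.54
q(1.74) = 1.36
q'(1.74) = 0.35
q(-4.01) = 1.95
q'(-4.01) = 2.22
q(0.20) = 9.40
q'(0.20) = -49.66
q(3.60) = -5.19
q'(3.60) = 9.16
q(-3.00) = -14.84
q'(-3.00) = 99.42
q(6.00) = -7.82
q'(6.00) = -24.60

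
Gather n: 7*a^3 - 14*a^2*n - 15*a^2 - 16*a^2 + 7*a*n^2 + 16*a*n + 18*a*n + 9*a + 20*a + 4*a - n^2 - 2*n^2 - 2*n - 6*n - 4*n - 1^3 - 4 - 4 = 7*a^3 - 31*a^2 + 33*a + n^2*(7*a - 3) + n*(-14*a^2 + 34*a - 12) - 9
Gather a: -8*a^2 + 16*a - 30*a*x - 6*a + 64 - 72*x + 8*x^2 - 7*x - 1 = -8*a^2 + a*(10 - 30*x) + 8*x^2 - 79*x + 63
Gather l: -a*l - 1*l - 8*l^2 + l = -a*l - 8*l^2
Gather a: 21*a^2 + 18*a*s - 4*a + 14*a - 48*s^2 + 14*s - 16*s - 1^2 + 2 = 21*a^2 + a*(18*s + 10) - 48*s^2 - 2*s + 1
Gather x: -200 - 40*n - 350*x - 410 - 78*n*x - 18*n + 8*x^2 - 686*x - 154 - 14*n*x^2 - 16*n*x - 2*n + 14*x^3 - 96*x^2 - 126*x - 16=-60*n + 14*x^3 + x^2*(-14*n - 88) + x*(-94*n - 1162) - 780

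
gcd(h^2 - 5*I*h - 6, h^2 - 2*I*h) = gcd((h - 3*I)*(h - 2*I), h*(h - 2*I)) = h - 2*I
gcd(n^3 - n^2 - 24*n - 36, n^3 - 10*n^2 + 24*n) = n - 6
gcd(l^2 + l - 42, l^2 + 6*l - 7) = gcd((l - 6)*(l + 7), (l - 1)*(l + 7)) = l + 7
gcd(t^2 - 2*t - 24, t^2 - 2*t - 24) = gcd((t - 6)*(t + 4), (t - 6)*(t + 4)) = t^2 - 2*t - 24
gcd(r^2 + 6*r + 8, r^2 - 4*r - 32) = r + 4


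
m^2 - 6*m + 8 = (m - 4)*(m - 2)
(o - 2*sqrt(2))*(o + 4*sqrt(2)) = o^2 + 2*sqrt(2)*o - 16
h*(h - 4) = h^2 - 4*h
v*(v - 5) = v^2 - 5*v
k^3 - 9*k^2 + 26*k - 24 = (k - 4)*(k - 3)*(k - 2)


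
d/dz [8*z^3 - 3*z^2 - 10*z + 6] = 24*z^2 - 6*z - 10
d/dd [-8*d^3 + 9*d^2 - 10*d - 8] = -24*d^2 + 18*d - 10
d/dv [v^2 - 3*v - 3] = 2*v - 3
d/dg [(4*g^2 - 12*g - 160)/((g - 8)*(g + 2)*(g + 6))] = 4*(-g^2 - 10*g - 28)/(g^4 + 16*g^3 + 88*g^2 + 192*g + 144)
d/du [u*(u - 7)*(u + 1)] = 3*u^2 - 12*u - 7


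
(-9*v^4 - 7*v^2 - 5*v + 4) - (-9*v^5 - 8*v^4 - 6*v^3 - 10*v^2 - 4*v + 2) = 9*v^5 - v^4 + 6*v^3 + 3*v^2 - v + 2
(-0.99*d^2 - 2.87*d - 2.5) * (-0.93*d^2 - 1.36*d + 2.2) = 0.9207*d^4 + 4.0155*d^3 + 4.0502*d^2 - 2.914*d - 5.5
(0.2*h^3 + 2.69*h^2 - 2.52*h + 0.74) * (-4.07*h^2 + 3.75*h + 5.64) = -0.814*h^5 - 10.1983*h^4 + 21.4719*h^3 + 2.7098*h^2 - 11.4378*h + 4.1736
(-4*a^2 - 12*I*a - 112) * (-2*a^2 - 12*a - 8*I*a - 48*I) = 8*a^4 + 48*a^3 + 56*I*a^3 + 128*a^2 + 336*I*a^2 + 768*a + 896*I*a + 5376*I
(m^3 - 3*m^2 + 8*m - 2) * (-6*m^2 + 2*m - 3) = -6*m^5 + 20*m^4 - 57*m^3 + 37*m^2 - 28*m + 6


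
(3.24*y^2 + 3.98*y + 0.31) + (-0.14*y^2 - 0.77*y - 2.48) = 3.1*y^2 + 3.21*y - 2.17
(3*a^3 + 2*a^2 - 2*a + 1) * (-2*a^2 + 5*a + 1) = -6*a^5 + 11*a^4 + 17*a^3 - 10*a^2 + 3*a + 1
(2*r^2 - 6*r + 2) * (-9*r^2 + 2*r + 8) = -18*r^4 + 58*r^3 - 14*r^2 - 44*r + 16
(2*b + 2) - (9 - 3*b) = 5*b - 7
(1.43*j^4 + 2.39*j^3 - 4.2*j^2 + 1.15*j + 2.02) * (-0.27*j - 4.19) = -0.3861*j^5 - 6.637*j^4 - 8.8801*j^3 + 17.2875*j^2 - 5.3639*j - 8.4638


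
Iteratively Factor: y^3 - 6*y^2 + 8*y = (y)*(y^2 - 6*y + 8) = y*(y - 2)*(y - 4)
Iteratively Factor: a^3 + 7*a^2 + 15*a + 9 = (a + 1)*(a^2 + 6*a + 9) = (a + 1)*(a + 3)*(a + 3)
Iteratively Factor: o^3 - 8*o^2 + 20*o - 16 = (o - 2)*(o^2 - 6*o + 8) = (o - 2)^2*(o - 4)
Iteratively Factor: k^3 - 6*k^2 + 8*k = (k - 4)*(k^2 - 2*k) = (k - 4)*(k - 2)*(k)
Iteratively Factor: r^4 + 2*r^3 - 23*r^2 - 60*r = (r + 3)*(r^3 - r^2 - 20*r) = r*(r + 3)*(r^2 - r - 20) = r*(r - 5)*(r + 3)*(r + 4)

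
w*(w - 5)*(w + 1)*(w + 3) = w^4 - w^3 - 17*w^2 - 15*w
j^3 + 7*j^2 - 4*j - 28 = (j - 2)*(j + 2)*(j + 7)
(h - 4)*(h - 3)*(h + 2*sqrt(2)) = h^3 - 7*h^2 + 2*sqrt(2)*h^2 - 14*sqrt(2)*h + 12*h + 24*sqrt(2)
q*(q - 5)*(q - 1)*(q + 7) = q^4 + q^3 - 37*q^2 + 35*q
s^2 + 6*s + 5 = (s + 1)*(s + 5)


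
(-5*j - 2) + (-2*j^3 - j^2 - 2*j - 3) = -2*j^3 - j^2 - 7*j - 5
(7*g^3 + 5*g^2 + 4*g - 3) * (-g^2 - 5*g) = -7*g^5 - 40*g^4 - 29*g^3 - 17*g^2 + 15*g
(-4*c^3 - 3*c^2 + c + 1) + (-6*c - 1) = -4*c^3 - 3*c^2 - 5*c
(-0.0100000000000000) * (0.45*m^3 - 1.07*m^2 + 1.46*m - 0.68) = -0.0045*m^3 + 0.0107*m^2 - 0.0146*m + 0.0068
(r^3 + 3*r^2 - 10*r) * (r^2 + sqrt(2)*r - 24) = r^5 + sqrt(2)*r^4 + 3*r^4 - 34*r^3 + 3*sqrt(2)*r^3 - 72*r^2 - 10*sqrt(2)*r^2 + 240*r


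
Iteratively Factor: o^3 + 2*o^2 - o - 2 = (o - 1)*(o^2 + 3*o + 2) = (o - 1)*(o + 1)*(o + 2)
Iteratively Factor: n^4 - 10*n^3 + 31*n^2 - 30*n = (n - 3)*(n^3 - 7*n^2 + 10*n) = n*(n - 3)*(n^2 - 7*n + 10) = n*(n - 3)*(n - 2)*(n - 5)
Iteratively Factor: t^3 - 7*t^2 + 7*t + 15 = (t - 3)*(t^2 - 4*t - 5) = (t - 5)*(t - 3)*(t + 1)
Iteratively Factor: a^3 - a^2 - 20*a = (a + 4)*(a^2 - 5*a) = (a - 5)*(a + 4)*(a)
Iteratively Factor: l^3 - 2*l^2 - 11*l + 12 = (l - 4)*(l^2 + 2*l - 3) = (l - 4)*(l + 3)*(l - 1)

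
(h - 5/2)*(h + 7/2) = h^2 + h - 35/4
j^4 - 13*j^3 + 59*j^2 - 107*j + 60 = (j - 5)*(j - 4)*(j - 3)*(j - 1)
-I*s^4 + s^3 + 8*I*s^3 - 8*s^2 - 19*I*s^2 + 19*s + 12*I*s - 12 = (s - 4)*(s - 3)*(s + I)*(-I*s + I)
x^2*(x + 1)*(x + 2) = x^4 + 3*x^3 + 2*x^2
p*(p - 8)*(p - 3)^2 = p^4 - 14*p^3 + 57*p^2 - 72*p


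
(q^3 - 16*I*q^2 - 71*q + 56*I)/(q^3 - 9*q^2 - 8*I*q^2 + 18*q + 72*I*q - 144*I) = (q^2 - 8*I*q - 7)/(q^2 - 9*q + 18)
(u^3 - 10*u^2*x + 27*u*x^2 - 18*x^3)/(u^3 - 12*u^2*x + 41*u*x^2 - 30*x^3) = (-u + 3*x)/(-u + 5*x)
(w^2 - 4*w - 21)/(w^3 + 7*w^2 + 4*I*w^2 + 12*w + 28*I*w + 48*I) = (w - 7)/(w^2 + 4*w*(1 + I) + 16*I)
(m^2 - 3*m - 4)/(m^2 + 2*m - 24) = (m + 1)/(m + 6)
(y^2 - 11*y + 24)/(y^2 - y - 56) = (y - 3)/(y + 7)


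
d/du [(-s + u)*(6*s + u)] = 5*s + 2*u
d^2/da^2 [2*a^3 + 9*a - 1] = 12*a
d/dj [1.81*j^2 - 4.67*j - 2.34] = 3.62*j - 4.67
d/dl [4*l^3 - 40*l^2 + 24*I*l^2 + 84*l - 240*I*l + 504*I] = 12*l^2 + l*(-80 + 48*I) + 84 - 240*I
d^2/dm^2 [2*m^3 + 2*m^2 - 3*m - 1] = 12*m + 4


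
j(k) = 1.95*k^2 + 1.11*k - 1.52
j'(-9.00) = -33.99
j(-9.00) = 146.44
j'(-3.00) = -10.59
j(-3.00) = 12.70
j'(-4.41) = -16.09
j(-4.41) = 31.51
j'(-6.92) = -25.88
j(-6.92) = 84.18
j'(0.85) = 4.42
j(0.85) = 0.83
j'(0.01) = 1.15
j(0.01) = -1.51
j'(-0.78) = -1.93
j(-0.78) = -1.20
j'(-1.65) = -5.32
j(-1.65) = 1.96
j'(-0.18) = 0.41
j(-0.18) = -1.66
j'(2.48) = 10.78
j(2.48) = 13.23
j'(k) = 3.9*k + 1.11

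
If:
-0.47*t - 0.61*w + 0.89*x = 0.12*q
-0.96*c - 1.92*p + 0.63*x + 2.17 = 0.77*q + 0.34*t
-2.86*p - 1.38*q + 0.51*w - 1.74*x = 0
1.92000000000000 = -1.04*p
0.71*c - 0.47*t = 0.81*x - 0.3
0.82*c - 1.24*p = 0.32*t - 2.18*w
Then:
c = 3.98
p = -1.85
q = 1.53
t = 4.46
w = -1.89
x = 1.27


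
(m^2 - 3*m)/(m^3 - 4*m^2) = (m - 3)/(m*(m - 4))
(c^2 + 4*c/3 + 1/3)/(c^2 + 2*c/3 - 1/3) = (3*c + 1)/(3*c - 1)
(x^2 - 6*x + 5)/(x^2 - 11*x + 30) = (x - 1)/(x - 6)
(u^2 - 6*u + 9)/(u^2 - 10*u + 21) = (u - 3)/(u - 7)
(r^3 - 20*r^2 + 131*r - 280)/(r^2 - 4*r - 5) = (r^2 - 15*r + 56)/(r + 1)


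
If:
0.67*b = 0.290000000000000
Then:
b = 0.43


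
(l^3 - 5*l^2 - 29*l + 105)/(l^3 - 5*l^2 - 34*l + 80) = (l^2 - 10*l + 21)/(l^2 - 10*l + 16)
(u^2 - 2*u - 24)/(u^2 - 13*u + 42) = (u + 4)/(u - 7)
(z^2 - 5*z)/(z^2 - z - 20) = z/(z + 4)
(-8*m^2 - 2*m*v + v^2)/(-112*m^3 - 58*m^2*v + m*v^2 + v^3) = (-4*m + v)/(-56*m^2 - m*v + v^2)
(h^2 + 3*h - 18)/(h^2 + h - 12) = (h + 6)/(h + 4)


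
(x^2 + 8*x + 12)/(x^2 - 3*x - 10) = (x + 6)/(x - 5)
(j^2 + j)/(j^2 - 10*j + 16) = j*(j + 1)/(j^2 - 10*j + 16)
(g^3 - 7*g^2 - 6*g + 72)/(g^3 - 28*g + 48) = (g^2 - 3*g - 18)/(g^2 + 4*g - 12)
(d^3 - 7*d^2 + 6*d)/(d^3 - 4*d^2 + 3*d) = (d - 6)/(d - 3)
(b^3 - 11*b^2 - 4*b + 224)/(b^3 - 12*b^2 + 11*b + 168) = (b + 4)/(b + 3)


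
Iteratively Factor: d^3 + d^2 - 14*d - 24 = (d - 4)*(d^2 + 5*d + 6) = (d - 4)*(d + 2)*(d + 3)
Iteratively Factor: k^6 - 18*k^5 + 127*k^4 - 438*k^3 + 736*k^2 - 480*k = (k - 4)*(k^5 - 14*k^4 + 71*k^3 - 154*k^2 + 120*k) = (k - 4)^2*(k^4 - 10*k^3 + 31*k^2 - 30*k) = (k - 4)^2*(k - 3)*(k^3 - 7*k^2 + 10*k) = (k - 5)*(k - 4)^2*(k - 3)*(k^2 - 2*k) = (k - 5)*(k - 4)^2*(k - 3)*(k - 2)*(k)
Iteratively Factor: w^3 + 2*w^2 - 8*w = (w + 4)*(w^2 - 2*w) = w*(w + 4)*(w - 2)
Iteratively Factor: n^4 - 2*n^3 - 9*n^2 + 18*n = (n)*(n^3 - 2*n^2 - 9*n + 18) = n*(n - 2)*(n^2 - 9) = n*(n - 2)*(n + 3)*(n - 3)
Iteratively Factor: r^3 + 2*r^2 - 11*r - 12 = (r - 3)*(r^2 + 5*r + 4) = (r - 3)*(r + 1)*(r + 4)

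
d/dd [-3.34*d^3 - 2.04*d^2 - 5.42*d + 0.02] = -10.02*d^2 - 4.08*d - 5.42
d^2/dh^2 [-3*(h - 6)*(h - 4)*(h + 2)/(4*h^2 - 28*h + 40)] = 3*(13*h^3 - 174*h^2 + 828*h - 1352)/(2*(h^6 - 21*h^5 + 177*h^4 - 763*h^3 + 1770*h^2 - 2100*h + 1000))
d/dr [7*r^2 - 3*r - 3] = 14*r - 3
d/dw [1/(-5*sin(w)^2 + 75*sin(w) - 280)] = (2*sin(w) - 15)*cos(w)/(5*(sin(w)^2 - 15*sin(w) + 56)^2)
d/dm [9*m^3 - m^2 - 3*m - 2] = 27*m^2 - 2*m - 3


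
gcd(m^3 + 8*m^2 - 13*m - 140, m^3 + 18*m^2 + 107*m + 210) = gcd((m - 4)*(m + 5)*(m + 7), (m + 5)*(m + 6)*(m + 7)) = m^2 + 12*m + 35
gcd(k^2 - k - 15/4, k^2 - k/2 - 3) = k + 3/2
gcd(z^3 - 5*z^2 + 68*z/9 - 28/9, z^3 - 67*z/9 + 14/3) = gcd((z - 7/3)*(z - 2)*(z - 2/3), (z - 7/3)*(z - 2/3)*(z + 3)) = z^2 - 3*z + 14/9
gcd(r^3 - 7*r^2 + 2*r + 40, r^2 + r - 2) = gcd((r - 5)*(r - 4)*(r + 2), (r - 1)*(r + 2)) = r + 2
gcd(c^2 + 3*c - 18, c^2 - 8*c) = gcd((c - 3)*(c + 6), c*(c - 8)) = 1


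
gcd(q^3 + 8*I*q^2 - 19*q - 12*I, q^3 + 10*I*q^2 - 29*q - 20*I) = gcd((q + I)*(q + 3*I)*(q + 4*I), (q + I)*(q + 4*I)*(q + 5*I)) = q^2 + 5*I*q - 4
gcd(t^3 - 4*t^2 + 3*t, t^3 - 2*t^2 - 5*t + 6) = t^2 - 4*t + 3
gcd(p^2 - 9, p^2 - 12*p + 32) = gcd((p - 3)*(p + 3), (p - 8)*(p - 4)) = 1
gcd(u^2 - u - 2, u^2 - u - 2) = u^2 - u - 2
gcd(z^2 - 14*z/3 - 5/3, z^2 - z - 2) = 1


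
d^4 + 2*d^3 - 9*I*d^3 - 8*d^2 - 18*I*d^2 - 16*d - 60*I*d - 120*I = (d + 2)*(d - 6*I)*(d - 5*I)*(d + 2*I)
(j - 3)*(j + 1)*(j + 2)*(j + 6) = j^4 + 6*j^3 - 7*j^2 - 48*j - 36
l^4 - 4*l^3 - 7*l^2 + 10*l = l*(l - 5)*(l - 1)*(l + 2)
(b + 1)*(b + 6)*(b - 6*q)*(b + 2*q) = b^4 - 4*b^3*q + 7*b^3 - 12*b^2*q^2 - 28*b^2*q + 6*b^2 - 84*b*q^2 - 24*b*q - 72*q^2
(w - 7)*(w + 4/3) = w^2 - 17*w/3 - 28/3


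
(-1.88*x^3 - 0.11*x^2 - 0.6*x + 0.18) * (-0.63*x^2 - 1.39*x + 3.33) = 1.1844*x^5 + 2.6825*x^4 - 5.7295*x^3 + 0.3543*x^2 - 2.2482*x + 0.5994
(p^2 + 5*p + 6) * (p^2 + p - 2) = p^4 + 6*p^3 + 9*p^2 - 4*p - 12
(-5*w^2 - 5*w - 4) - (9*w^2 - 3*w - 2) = -14*w^2 - 2*w - 2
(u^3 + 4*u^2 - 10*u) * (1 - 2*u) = -2*u^4 - 7*u^3 + 24*u^2 - 10*u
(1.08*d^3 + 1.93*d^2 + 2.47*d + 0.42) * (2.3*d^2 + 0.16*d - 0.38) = 2.484*d^5 + 4.6118*d^4 + 5.5794*d^3 + 0.6278*d^2 - 0.8714*d - 0.1596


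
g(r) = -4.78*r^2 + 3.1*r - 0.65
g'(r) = 3.1 - 9.56*r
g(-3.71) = -77.94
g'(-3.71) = 38.57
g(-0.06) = -0.85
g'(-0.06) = 3.67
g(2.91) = -32.11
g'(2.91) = -24.72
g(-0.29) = -1.95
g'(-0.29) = 5.87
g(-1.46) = -15.37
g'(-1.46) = 17.06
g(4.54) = -85.10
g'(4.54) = -40.30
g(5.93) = -150.36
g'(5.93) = -53.59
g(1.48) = -6.53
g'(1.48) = -11.05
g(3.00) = -34.37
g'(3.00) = -25.58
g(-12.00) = -726.17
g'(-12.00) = 117.82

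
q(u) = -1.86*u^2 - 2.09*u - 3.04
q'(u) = -3.72*u - 2.09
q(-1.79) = -5.26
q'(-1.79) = 4.57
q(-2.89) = -12.53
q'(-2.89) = 8.66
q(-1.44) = -3.89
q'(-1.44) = 3.27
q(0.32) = -3.90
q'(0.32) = -3.28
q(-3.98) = -24.18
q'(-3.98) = 12.72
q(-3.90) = -23.18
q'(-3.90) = 12.42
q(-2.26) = -7.82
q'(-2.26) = 6.32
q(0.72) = -5.51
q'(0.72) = -4.77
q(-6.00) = -57.46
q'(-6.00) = 20.23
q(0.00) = -3.04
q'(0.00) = -2.09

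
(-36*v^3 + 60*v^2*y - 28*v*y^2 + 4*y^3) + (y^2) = -36*v^3 + 60*v^2*y - 28*v*y^2 + 4*y^3 + y^2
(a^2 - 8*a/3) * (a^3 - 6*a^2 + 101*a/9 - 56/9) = a^5 - 26*a^4/3 + 245*a^3/9 - 976*a^2/27 + 448*a/27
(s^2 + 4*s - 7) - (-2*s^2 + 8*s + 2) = 3*s^2 - 4*s - 9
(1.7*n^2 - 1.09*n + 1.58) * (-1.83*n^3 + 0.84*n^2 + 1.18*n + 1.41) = -3.111*n^5 + 3.4227*n^4 - 1.801*n^3 + 2.438*n^2 + 0.3275*n + 2.2278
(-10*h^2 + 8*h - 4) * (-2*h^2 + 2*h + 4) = 20*h^4 - 36*h^3 - 16*h^2 + 24*h - 16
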